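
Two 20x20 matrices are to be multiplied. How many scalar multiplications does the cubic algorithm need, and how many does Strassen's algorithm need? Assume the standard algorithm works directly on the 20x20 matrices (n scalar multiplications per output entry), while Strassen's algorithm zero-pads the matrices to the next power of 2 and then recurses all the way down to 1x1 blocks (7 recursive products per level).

Matrix multiplication for 20x20 matrices:

Strassen's algorithm requires power-of-2 dimensions. Pad 20x20 to 32x32 (next power of 2).

Standard algorithm: 20^3 = 8000 multiplications
Strassen's algorithm: 7^(log2(32)) = 7^5 = 16807 multiplications
Difference: 8000 - 16807 = -8807 (Strassen uses MORE here due to padding overhead — for small or just-over-power-of-2 n, padding can outweigh the per-level savings)

Standard: 8000 multiplications (20^3). Strassen: 16807 multiplications (7^5, after padding to 32x32). Strassen reduces 8 recursive multiplications to 7 at each level.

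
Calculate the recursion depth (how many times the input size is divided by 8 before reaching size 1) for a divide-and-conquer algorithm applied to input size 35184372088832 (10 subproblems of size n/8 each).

For divide and conquer with division factor 8:

Problem sizes at each level:
Level 0: 35184372088832
Level 1: 4398046511104
Level 2: 549755813888
Level 3: 68719476736
Level 4: 8589934592
Level 5: 1073741824
Level 6: 134217728
Level 7: 16777216
Level 8: 2097152
Level 9: 262144
Level 10: 32768
Level 11: 4096
Level 12: 512
Level 13: 64
Level 14: 8
Level 15: 1

The root is level 0 and the size-1 base case is level 15 (the tree spans levels 0 through 15, i.e. 16 levels counting the root), so the depth is the number of divisions: log_8(35184372088832) = 15

The recursion tree depth is log_8(35184372088832) = 15. At each level, the problem size is divided by 8, so it takes 15 divisions to reduce to a base case of size 1. The algorithm makes 10 recursive calls at each level.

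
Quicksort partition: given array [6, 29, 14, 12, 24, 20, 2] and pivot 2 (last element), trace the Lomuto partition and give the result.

Lomuto partition with pivot = 2:

Initial array: [6, 29, 14, 12, 24, 20, 2]

arr[0]=6 > 2: no swap
arr[1]=29 > 2: no swap
arr[2]=14 > 2: no swap
arr[3]=12 > 2: no swap
arr[4]=24 > 2: no swap
arr[5]=20 > 2: no swap

Place pivot at position 0: [2, 29, 14, 12, 24, 20, 6]
Pivot position: 0

After partitioning with pivot 2, the array becomes [2, 29, 14, 12, 24, 20, 6]. The pivot is placed at index 0. All elements to the left of the pivot are <= 2, and all elements to the right are > 2.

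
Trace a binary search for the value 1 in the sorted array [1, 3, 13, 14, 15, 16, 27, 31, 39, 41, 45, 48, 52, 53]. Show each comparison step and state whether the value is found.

Binary search for 1 in [1, 3, 13, 14, 15, 16, 27, 31, 39, 41, 45, 48, 52, 53]:

lo=0, hi=13, mid=6, arr[mid]=27 -> 27 > 1, search left half
lo=0, hi=5, mid=2, arr[mid]=13 -> 13 > 1, search left half
lo=0, hi=1, mid=0, arr[mid]=1 -> Found target at index 0!

Binary search finds 1 at index 0 after 3 comparisons. The search repeatedly halves the search space by comparing with the middle element.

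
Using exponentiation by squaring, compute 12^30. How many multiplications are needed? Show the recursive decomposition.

Computing 12^30 by squaring (build up from 12^1; each line after the first costs one multiplication):

12^1 = 12
12^2 = (12^1)^2 = 12^2 = 144
12^3 = 12 * 12^2 = 12 * 144 = 1728
12^6 = (12^3)^2 = 1728^2 = 2985984
12^7 = 12 * 12^6 = 12 * 2985984 = 35831808
12^14 = (12^7)^2 = 35831808^2 = 1283918464548864
12^15 = 12 * 12^14 = 12 * 1283918464548864 = 15407021574586368
12^30 = (12^15)^2 = 15407021574586368^2 = 237376313799769806328950291431424

Result: 237376313799769806328950291431424
Multiplications needed: 7 (7 lines after 12^1)

12^30 = 237376313799769806328950291431424. Using exponentiation by squaring, this requires 7 multiplications. The key idea: if the exponent is even, square the half-power; if odd, multiply by the base once.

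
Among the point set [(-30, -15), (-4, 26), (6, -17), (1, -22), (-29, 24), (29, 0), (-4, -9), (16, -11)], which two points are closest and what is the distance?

Computing all pairwise distances among 8 points:

d((-30, -15), (-4, 26)) = 48.5489
d((-30, -15), (6, -17)) = 36.0555
d((-30, -15), (1, -22)) = 31.7805
d((-30, -15), (-29, 24)) = 39.0128
d((-30, -15), (29, 0)) = 60.8769
d((-30, -15), (-4, -9)) = 26.6833
d((-30, -15), (16, -11)) = 46.1736
d((-4, 26), (6, -17)) = 44.1475
d((-4, 26), (1, -22)) = 48.2597
d((-4, 26), (-29, 24)) = 25.0799
d((-4, 26), (29, 0)) = 42.0119
d((-4, 26), (-4, -9)) = 35.0
d((-4, 26), (16, -11)) = 42.0595
d((6, -17), (1, -22)) = 7.0711 <-- minimum
d((6, -17), (-29, 24)) = 53.9073
d((6, -17), (29, 0)) = 28.6007
d((6, -17), (-4, -9)) = 12.8062
d((6, -17), (16, -11)) = 11.6619
d((1, -22), (-29, 24)) = 54.9181
d((1, -22), (29, 0)) = 35.609
d((1, -22), (-4, -9)) = 13.9284
d((1, -22), (16, -11)) = 18.6011
d((-29, 24), (29, 0)) = 62.7694
d((-29, 24), (-4, -9)) = 41.4005
d((-29, 24), (16, -11)) = 57.0088
d((29, 0), (-4, -9)) = 34.2053
d((29, 0), (16, -11)) = 17.0294
d((-4, -9), (16, -11)) = 20.0998

Closest pair: (6, -17) and (1, -22) with distance 7.0711

The closest pair is (6, -17) and (1, -22) with Euclidean distance 7.0711. For 8 points, brute-force pairwise comparison is shown above. For large n, the divide-and-conquer algorithm (sort by x, recurse on halves, check the dividing strip) achieves O(n log n).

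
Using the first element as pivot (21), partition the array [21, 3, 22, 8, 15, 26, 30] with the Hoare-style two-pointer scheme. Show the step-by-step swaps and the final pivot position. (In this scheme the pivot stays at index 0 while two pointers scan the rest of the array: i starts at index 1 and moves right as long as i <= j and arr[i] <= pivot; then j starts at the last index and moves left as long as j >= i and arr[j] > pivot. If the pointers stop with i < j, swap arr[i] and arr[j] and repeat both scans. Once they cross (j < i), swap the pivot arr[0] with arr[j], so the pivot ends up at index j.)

Hoare-style two-pointer partition with pivot = 21:

Initial array: [21, 3, 22, 8, 15, 26, 30]

Pointers start at i = 1, j = 6.
i stops at index 2 (arr[2]=22 > 21), j stops at index 4 (arr[4]=15 <= 21): swap arr[2] and arr[4], array becomes [21, 3, 15, 8, 22, 26, 30]
i ends at 4, j ends at 3: the pointers have crossed (j < i), so scanning stops.

Swap pivot arr[0] with arr[3] to place pivot at position 3: [8, 3, 15, 21, 22, 26, 30]
Pivot position: 3

After partitioning with pivot 21, the array becomes [8, 3, 15, 21, 22, 26, 30]. The pivot is placed at index 3. All elements to the left of the pivot are <= 21, and all elements to the right are > 21.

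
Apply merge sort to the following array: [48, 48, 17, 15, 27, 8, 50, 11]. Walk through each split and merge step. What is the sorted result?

Merge sort trace:

Split: [48, 48, 17, 15, 27, 8, 50, 11] -> [48, 48, 17, 15] and [27, 8, 50, 11]
  Split: [48, 48, 17, 15] -> [48, 48] and [17, 15]
    Split: [48, 48] -> [48] and [48]
    Merge: [48] + [48] -> [48, 48]
    Split: [17, 15] -> [17] and [15]
    Merge: [17] + [15] -> [15, 17]
  Merge: [48, 48] + [15, 17] -> [15, 17, 48, 48]
  Split: [27, 8, 50, 11] -> [27, 8] and [50, 11]
    Split: [27, 8] -> [27] and [8]
    Merge: [27] + [8] -> [8, 27]
    Split: [50, 11] -> [50] and [11]
    Merge: [50] + [11] -> [11, 50]
  Merge: [8, 27] + [11, 50] -> [8, 11, 27, 50]
Merge: [15, 17, 48, 48] + [8, 11, 27, 50] -> [8, 11, 15, 17, 27, 48, 48, 50]

Final sorted array: [8, 11, 15, 17, 27, 48, 48, 50]

The merge sort proceeds by recursively splitting the array and merging sorted halves.
After all merges, the sorted array is [8, 11, 15, 17, 27, 48, 48, 50].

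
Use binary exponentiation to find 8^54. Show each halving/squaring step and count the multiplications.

Computing 8^54 by squaring (build up from 8^1; each line after the first costs one multiplication):

8^1 = 8
8^2 = (8^1)^2 = 8^2 = 64
8^3 = 8 * 8^2 = 8 * 64 = 512
8^6 = (8^3)^2 = 512^2 = 262144
8^12 = (8^6)^2 = 262144^2 = 68719476736
8^13 = 8 * 8^12 = 8 * 68719476736 = 549755813888
8^26 = (8^13)^2 = 549755813888^2 = 302231454903657293676544
8^27 = 8 * 8^26 = 8 * 302231454903657293676544 = 2417851639229258349412352
8^54 = (8^27)^2 = 2417851639229258349412352^2 = 5846006549323611672814739330865132078623730171904

Result: 5846006549323611672814739330865132078623730171904
Multiplications needed: 8 (8 lines after 8^1)

8^54 = 5846006549323611672814739330865132078623730171904. Using exponentiation by squaring, this requires 8 multiplications. The key idea: if the exponent is even, square the half-power; if odd, multiply by the base once.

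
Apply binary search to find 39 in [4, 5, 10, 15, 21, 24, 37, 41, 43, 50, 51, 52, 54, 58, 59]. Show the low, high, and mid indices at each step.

Binary search for 39 in [4, 5, 10, 15, 21, 24, 37, 41, 43, 50, 51, 52, 54, 58, 59]:

lo=0, hi=14, mid=7, arr[mid]=41 -> 41 > 39, search left half
lo=0, hi=6, mid=3, arr[mid]=15 -> 15 < 39, search right half
lo=4, hi=6, mid=5, arr[mid]=24 -> 24 < 39, search right half
lo=6, hi=6, mid=6, arr[mid]=37 -> 37 < 39, search right half
lo=7 > hi=6, target 39 not found

Binary search determines that 39 is not in the array after 4 comparisons. The search space was exhausted without finding the target.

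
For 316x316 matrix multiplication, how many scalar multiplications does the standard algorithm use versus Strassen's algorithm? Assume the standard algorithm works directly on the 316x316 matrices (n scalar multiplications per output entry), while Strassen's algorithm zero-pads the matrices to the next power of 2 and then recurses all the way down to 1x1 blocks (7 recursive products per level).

Matrix multiplication for 316x316 matrices:

Strassen's algorithm requires power-of-2 dimensions. Pad 316x316 to 512x512 (next power of 2).

Standard algorithm: 316^3 = 31554496 multiplications
Strassen's algorithm: 7^(log2(512)) = 7^9 = 40353607 multiplications
Difference: 31554496 - 40353607 = -8799111 (Strassen uses MORE here due to padding overhead — for small or just-over-power-of-2 n, padding can outweigh the per-level savings)

Standard: 31554496 multiplications (316^3). Strassen: 40353607 multiplications (7^9, after padding to 512x512). Strassen reduces 8 recursive multiplications to 7 at each level.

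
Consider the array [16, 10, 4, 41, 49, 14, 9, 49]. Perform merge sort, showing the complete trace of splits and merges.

Merge sort trace:

Split: [16, 10, 4, 41, 49, 14, 9, 49] -> [16, 10, 4, 41] and [49, 14, 9, 49]
  Split: [16, 10, 4, 41] -> [16, 10] and [4, 41]
    Split: [16, 10] -> [16] and [10]
    Merge: [16] + [10] -> [10, 16]
    Split: [4, 41] -> [4] and [41]
    Merge: [4] + [41] -> [4, 41]
  Merge: [10, 16] + [4, 41] -> [4, 10, 16, 41]
  Split: [49, 14, 9, 49] -> [49, 14] and [9, 49]
    Split: [49, 14] -> [49] and [14]
    Merge: [49] + [14] -> [14, 49]
    Split: [9, 49] -> [9] and [49]
    Merge: [9] + [49] -> [9, 49]
  Merge: [14, 49] + [9, 49] -> [9, 14, 49, 49]
Merge: [4, 10, 16, 41] + [9, 14, 49, 49] -> [4, 9, 10, 14, 16, 41, 49, 49]

Final sorted array: [4, 9, 10, 14, 16, 41, 49, 49]

The merge sort proceeds by recursively splitting the array and merging sorted halves.
After all merges, the sorted array is [4, 9, 10, 14, 16, 41, 49, 49].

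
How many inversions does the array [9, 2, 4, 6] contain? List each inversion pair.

Finding inversions in [9, 2, 4, 6]:

(0, 1): arr[0]=9 > arr[1]=2
(0, 2): arr[0]=9 > arr[2]=4
(0, 3): arr[0]=9 > arr[3]=6

Total inversions: 3

The array has 3 inversion(s): (0,1), (0,2), (0,3). Each pair (i,j) satisfies i < j and arr[i] > arr[j].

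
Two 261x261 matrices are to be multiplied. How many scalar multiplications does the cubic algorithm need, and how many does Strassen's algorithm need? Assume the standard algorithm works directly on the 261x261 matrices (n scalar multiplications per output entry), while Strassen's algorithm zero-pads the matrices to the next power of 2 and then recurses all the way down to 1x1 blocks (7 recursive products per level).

Matrix multiplication for 261x261 matrices:

Strassen's algorithm requires power-of-2 dimensions. Pad 261x261 to 512x512 (next power of 2).

Standard algorithm: 261^3 = 17779581 multiplications
Strassen's algorithm: 7^(log2(512)) = 7^9 = 40353607 multiplications
Difference: 17779581 - 40353607 = -22574026 (Strassen uses MORE here due to padding overhead — for small or just-over-power-of-2 n, padding can outweigh the per-level savings)

Standard: 17779581 multiplications (261^3). Strassen: 40353607 multiplications (7^9, after padding to 512x512). Strassen reduces 8 recursive multiplications to 7 at each level.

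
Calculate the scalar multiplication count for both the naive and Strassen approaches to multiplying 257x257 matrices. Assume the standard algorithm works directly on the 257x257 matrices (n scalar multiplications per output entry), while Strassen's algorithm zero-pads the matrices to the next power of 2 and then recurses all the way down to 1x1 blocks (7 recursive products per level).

Matrix multiplication for 257x257 matrices:

Strassen's algorithm requires power-of-2 dimensions. Pad 257x257 to 512x512 (next power of 2).

Standard algorithm: 257^3 = 16974593 multiplications
Strassen's algorithm: 7^(log2(512)) = 7^9 = 40353607 multiplications
Difference: 16974593 - 40353607 = -23379014 (Strassen uses MORE here due to padding overhead — for small or just-over-power-of-2 n, padding can outweigh the per-level savings)

Standard: 16974593 multiplications (257^3). Strassen: 40353607 multiplications (7^9, after padding to 512x512). Strassen reduces 8 recursive multiplications to 7 at each level.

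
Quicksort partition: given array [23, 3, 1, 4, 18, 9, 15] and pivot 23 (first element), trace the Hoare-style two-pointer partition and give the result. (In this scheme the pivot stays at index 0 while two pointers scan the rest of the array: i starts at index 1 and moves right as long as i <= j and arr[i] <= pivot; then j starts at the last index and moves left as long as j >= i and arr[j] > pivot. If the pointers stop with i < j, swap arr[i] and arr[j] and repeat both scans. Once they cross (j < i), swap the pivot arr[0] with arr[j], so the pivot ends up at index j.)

Hoare-style two-pointer partition with pivot = 23:

Initial array: [23, 3, 1, 4, 18, 9, 15]

Pointers start at i = 1, j = 6.
i ends at 7, j ends at 6: the pointers have crossed (j < i), so scanning stops.

Swap pivot arr[0] with arr[6] to place pivot at position 6: [15, 3, 1, 4, 18, 9, 23]
Pivot position: 6

After partitioning with pivot 23, the array becomes [15, 3, 1, 4, 18, 9, 23]. The pivot is placed at index 6. All elements to the left of the pivot are <= 23, and all elements to the right are > 23.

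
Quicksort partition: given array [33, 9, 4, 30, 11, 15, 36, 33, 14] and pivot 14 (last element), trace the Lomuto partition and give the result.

Lomuto partition with pivot = 14:

Initial array: [33, 9, 4, 30, 11, 15, 36, 33, 14]

arr[0]=33 > 14: no swap
arr[1]=9 <= 14: swap with position 0, array becomes [9, 33, 4, 30, 11, 15, 36, 33, 14]
arr[2]=4 <= 14: swap with position 1, array becomes [9, 4, 33, 30, 11, 15, 36, 33, 14]
arr[3]=30 > 14: no swap
arr[4]=11 <= 14: swap with position 2, array becomes [9, 4, 11, 30, 33, 15, 36, 33, 14]
arr[5]=15 > 14: no swap
arr[6]=36 > 14: no swap
arr[7]=33 > 14: no swap

Place pivot at position 3: [9, 4, 11, 14, 33, 15, 36, 33, 30]
Pivot position: 3

After partitioning with pivot 14, the array becomes [9, 4, 11, 14, 33, 15, 36, 33, 30]. The pivot is placed at index 3. All elements to the left of the pivot are <= 14, and all elements to the right are > 14.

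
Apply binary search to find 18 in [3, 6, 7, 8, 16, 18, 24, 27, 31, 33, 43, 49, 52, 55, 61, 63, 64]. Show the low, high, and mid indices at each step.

Binary search for 18 in [3, 6, 7, 8, 16, 18, 24, 27, 31, 33, 43, 49, 52, 55, 61, 63, 64]:

lo=0, hi=16, mid=8, arr[mid]=31 -> 31 > 18, search left half
lo=0, hi=7, mid=3, arr[mid]=8 -> 8 < 18, search right half
lo=4, hi=7, mid=5, arr[mid]=18 -> Found target at index 5!

Binary search finds 18 at index 5 after 3 comparisons. The search repeatedly halves the search space by comparing with the middle element.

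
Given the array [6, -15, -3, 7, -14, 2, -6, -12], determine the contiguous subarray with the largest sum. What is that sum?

Using Kadane's algorithm on [6, -15, -3, 7, -14, 2, -6, -12]:

Scanning through the array:
Position 1 (value -15): max_ending_here = -9, max_so_far = 6
Position 2 (value -3): max_ending_here = -3, max_so_far = 6
Position 3 (value 7): max_ending_here = 7, max_so_far = 7
Position 4 (value -14): max_ending_here = -7, max_so_far = 7
Position 5 (value 2): max_ending_here = 2, max_so_far = 7
Position 6 (value -6): max_ending_here = -4, max_so_far = 7
Position 7 (value -12): max_ending_here = -12, max_so_far = 7

Maximum subarray: [7]
Maximum sum: 7

The maximum subarray is [7] with sum 7. This subarray runs from index 3 to index 3.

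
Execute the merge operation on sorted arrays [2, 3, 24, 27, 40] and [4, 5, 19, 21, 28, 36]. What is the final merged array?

Merging process:

Compare 2 vs 4: take 2 from left. Merged: [2]
Compare 3 vs 4: take 3 from left. Merged: [2, 3]
Compare 24 vs 4: take 4 from right. Merged: [2, 3, 4]
Compare 24 vs 5: take 5 from right. Merged: [2, 3, 4, 5]
Compare 24 vs 19: take 19 from right. Merged: [2, 3, 4, 5, 19]
Compare 24 vs 21: take 21 from right. Merged: [2, 3, 4, 5, 19, 21]
Compare 24 vs 28: take 24 from left. Merged: [2, 3, 4, 5, 19, 21, 24]
Compare 27 vs 28: take 27 from left. Merged: [2, 3, 4, 5, 19, 21, 24, 27]
Compare 40 vs 28: take 28 from right. Merged: [2, 3, 4, 5, 19, 21, 24, 27, 28]
Compare 40 vs 36: take 36 from right. Merged: [2, 3, 4, 5, 19, 21, 24, 27, 28, 36]
Append remaining from left: [40]. Merged: [2, 3, 4, 5, 19, 21, 24, 27, 28, 36, 40]

Final merged array: [2, 3, 4, 5, 19, 21, 24, 27, 28, 36, 40]
Total comparisons: 10

The merged array is [2, 3, 4, 5, 19, 21, 24, 27, 28, 36, 40], requiring 10 comparisons. The merge step runs in O(n) time where n is the total number of elements.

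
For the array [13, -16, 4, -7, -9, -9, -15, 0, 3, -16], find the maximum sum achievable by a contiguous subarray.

Using Kadane's algorithm on [13, -16, 4, -7, -9, -9, -15, 0, 3, -16]:

Scanning through the array:
Position 1 (value -16): max_ending_here = -3, max_so_far = 13
Position 2 (value 4): max_ending_here = 4, max_so_far = 13
Position 3 (value -7): max_ending_here = -3, max_so_far = 13
Position 4 (value -9): max_ending_here = -9, max_so_far = 13
Position 5 (value -9): max_ending_here = -9, max_so_far = 13
Position 6 (value -15): max_ending_here = -15, max_so_far = 13
Position 7 (value 0): max_ending_here = 0, max_so_far = 13
Position 8 (value 3): max_ending_here = 3, max_so_far = 13
Position 9 (value -16): max_ending_here = -13, max_so_far = 13

Maximum subarray: [13]
Maximum sum: 13

The maximum subarray is [13] with sum 13. This subarray runs from index 0 to index 0.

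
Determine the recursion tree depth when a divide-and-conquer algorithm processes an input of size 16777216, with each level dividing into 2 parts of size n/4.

For divide and conquer with division factor 4:

Problem sizes at each level:
Level 0: 16777216
Level 1: 4194304
Level 2: 1048576
Level 3: 262144
Level 4: 65536
Level 5: 16384
Level 6: 4096
Level 7: 1024
Level 8: 256
Level 9: 64
Level 10: 16
Level 11: 4
Level 12: 1

The root is level 0 and the size-1 base case is level 12 (the tree spans levels 0 through 12, i.e. 13 levels counting the root), so the depth is the number of divisions: log_4(16777216) = 12

The recursion tree depth is log_4(16777216) = 12. At each level, the problem size is divided by 4, so it takes 12 divisions to reduce to a base case of size 1. The algorithm makes 2 recursive calls at each level.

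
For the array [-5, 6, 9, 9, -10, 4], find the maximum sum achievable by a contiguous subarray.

Using Kadane's algorithm on [-5, 6, 9, 9, -10, 4]:

Scanning through the array:
Position 1 (value 6): max_ending_here = 6, max_so_far = 6
Position 2 (value 9): max_ending_here = 15, max_so_far = 15
Position 3 (value 9): max_ending_here = 24, max_so_far = 24
Position 4 (value -10): max_ending_here = 14, max_so_far = 24
Position 5 (value 4): max_ending_here = 18, max_so_far = 24

Maximum subarray: [6, 9, 9]
Maximum sum: 24

The maximum subarray is [6, 9, 9] with sum 24. This subarray runs from index 1 to index 3.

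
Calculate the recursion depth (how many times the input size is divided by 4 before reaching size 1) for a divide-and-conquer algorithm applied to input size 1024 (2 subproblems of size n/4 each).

For divide and conquer with division factor 4:

Problem sizes at each level:
Level 0: 1024
Level 1: 256
Level 2: 64
Level 3: 16
Level 4: 4
Level 5: 1

The root is level 0 and the size-1 base case is level 5 (the tree spans levels 0 through 5, i.e. 6 levels counting the root), so the depth is the number of divisions: log_4(1024) = 5

The recursion tree depth is log_4(1024) = 5. At each level, the problem size is divided by 4, so it takes 5 divisions to reduce to a base case of size 1. The algorithm makes 2 recursive calls at each level.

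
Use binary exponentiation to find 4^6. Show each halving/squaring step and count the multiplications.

Computing 4^6 by squaring (build up from 4^1; each line after the first costs one multiplication):

4^1 = 4
4^2 = (4^1)^2 = 4^2 = 16
4^3 = 4 * 4^2 = 4 * 16 = 64
4^6 = (4^3)^2 = 64^2 = 4096

Result: 4096
Multiplications needed: 3 (3 lines after 4^1)

4^6 = 4096. Using exponentiation by squaring, this requires 3 multiplications. The key idea: if the exponent is even, square the half-power; if odd, multiply by the base once.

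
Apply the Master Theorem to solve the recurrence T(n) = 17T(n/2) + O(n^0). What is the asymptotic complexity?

Master Theorem for T(n) = 17T(n/2) + O(n^0):

a = 17, b = 2, c = 0
log_b(a) = log_2(17) = 4.0875

Case 1: c = 0 < log_2(17) = 4.0875
T(n) = O(n^(log_2 17))

For T(n) = 17T(n/2) + O(n^0): log_2(17) = 4.0875. This is Case 1 of the Master Theorem (c < log_b(a), work dominated by leaves), giving O(n^(log_2 17)).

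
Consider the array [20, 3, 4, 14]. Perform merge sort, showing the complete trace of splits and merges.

Merge sort trace:

Split: [20, 3, 4, 14] -> [20, 3] and [4, 14]
  Split: [20, 3] -> [20] and [3]
  Merge: [20] + [3] -> [3, 20]
  Split: [4, 14] -> [4] and [14]
  Merge: [4] + [14] -> [4, 14]
Merge: [3, 20] + [4, 14] -> [3, 4, 14, 20]

Final sorted array: [3, 4, 14, 20]

The merge sort proceeds by recursively splitting the array and merging sorted halves.
After all merges, the sorted array is [3, 4, 14, 20].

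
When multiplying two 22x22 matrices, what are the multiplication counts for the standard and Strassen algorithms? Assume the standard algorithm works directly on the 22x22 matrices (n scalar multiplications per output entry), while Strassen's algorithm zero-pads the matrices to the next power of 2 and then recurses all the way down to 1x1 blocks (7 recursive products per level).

Matrix multiplication for 22x22 matrices:

Strassen's algorithm requires power-of-2 dimensions. Pad 22x22 to 32x32 (next power of 2).

Standard algorithm: 22^3 = 10648 multiplications
Strassen's algorithm: 7^(log2(32)) = 7^5 = 16807 multiplications
Difference: 10648 - 16807 = -6159 (Strassen uses MORE here due to padding overhead — for small or just-over-power-of-2 n, padding can outweigh the per-level savings)

Standard: 10648 multiplications (22^3). Strassen: 16807 multiplications (7^5, after padding to 32x32). Strassen reduces 8 recursive multiplications to 7 at each level.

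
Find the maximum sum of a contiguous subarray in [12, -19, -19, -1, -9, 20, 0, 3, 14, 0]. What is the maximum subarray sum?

Using Kadane's algorithm on [12, -19, -19, -1, -9, 20, 0, 3, 14, 0]:

Scanning through the array:
Position 1 (value -19): max_ending_here = -7, max_so_far = 12
Position 2 (value -19): max_ending_here = -19, max_so_far = 12
Position 3 (value -1): max_ending_here = -1, max_so_far = 12
Position 4 (value -9): max_ending_here = -9, max_so_far = 12
Position 5 (value 20): max_ending_here = 20, max_so_far = 20
Position 6 (value 0): max_ending_here = 20, max_so_far = 20
Position 7 (value 3): max_ending_here = 23, max_so_far = 23
Position 8 (value 14): max_ending_here = 37, max_so_far = 37
Position 9 (value 0): max_ending_here = 37, max_so_far = 37

Maximum subarray: [20, 0, 3, 14]
Maximum sum: 37

The maximum subarray is [20, 0, 3, 14] with sum 37. This subarray runs from index 5 to index 8.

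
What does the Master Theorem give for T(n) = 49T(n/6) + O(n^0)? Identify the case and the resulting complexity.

Master Theorem for T(n) = 49T(n/6) + O(n^0):

a = 49, b = 6, c = 0
log_b(a) = log_6(49) = 2.1721

Case 1: c = 0 < log_6(49) = 2.1721
T(n) = O(n^(log_6 49))

For T(n) = 49T(n/6) + O(n^0): log_6(49) = 2.1721. This is Case 1 of the Master Theorem (c < log_b(a), work dominated by leaves), giving O(n^(log_6 49)).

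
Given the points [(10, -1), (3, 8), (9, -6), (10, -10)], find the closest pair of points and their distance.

Computing all pairwise distances among 4 points:

d((10, -1), (3, 8)) = 11.4018
d((10, -1), (9, -6)) = 5.099
d((10, -1), (10, -10)) = 9.0
d((3, 8), (9, -6)) = 15.2315
d((3, 8), (10, -10)) = 19.3132
d((9, -6), (10, -10)) = 4.1231 <-- minimum

Closest pair: (9, -6) and (10, -10) with distance 4.1231

The closest pair is (9, -6) and (10, -10) with Euclidean distance 4.1231. For 4 points, brute-force pairwise comparison is shown above. For large n, the divide-and-conquer algorithm (sort by x, recurse on halves, check the dividing strip) achieves O(n log n).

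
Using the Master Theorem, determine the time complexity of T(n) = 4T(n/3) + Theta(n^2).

Master Theorem for T(n) = 4T(n/3) + O(n^2):

a = 4, b = 3, c = 2
log_b(a) = log_3(4) = 1.2619

Case 3: c = 2 > log_3(4) = 1.2619
T(n) = O(n^2) = O(n^2)

For T(n) = 4T(n/3) + O(n^2): log_3(4) = 1.2619. This is Case 3 of the Master Theorem (c > log_b(a), work dominated by root), giving O(n^2).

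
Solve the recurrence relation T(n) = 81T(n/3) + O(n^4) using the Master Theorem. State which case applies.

Master Theorem for T(n) = 81T(n/3) + O(n^4):

a = 81, b = 3, c = 4
log_b(a) = log_3(81) = 4.0000

Case 2: c = 4 = log_3(81) = 4.0000
T(n) = O(n^4 log n) = O(n^4 log n)

For T(n) = 81T(n/3) + O(n^4): log_3(81) = 4.0000. This is Case 2 of the Master Theorem (c = log_b(a), equal work at all levels), giving O(n^4 log n).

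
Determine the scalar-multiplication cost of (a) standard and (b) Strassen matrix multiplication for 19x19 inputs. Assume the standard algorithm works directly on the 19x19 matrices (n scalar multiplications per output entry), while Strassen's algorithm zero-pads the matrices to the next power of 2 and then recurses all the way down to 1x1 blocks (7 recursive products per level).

Matrix multiplication for 19x19 matrices:

Strassen's algorithm requires power-of-2 dimensions. Pad 19x19 to 32x32 (next power of 2).

Standard algorithm: 19^3 = 6859 multiplications
Strassen's algorithm: 7^(log2(32)) = 7^5 = 16807 multiplications
Difference: 6859 - 16807 = -9948 (Strassen uses MORE here due to padding overhead — for small or just-over-power-of-2 n, padding can outweigh the per-level savings)

Standard: 6859 multiplications (19^3). Strassen: 16807 multiplications (7^5, after padding to 32x32). Strassen reduces 8 recursive multiplications to 7 at each level.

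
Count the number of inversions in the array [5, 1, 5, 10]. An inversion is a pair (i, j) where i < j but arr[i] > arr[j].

Finding inversions in [5, 1, 5, 10]:

(0, 1): arr[0]=5 > arr[1]=1

Total inversions: 1

The array has 1 inversion(s): (0,1). Each pair (i,j) satisfies i < j and arr[i] > arr[j].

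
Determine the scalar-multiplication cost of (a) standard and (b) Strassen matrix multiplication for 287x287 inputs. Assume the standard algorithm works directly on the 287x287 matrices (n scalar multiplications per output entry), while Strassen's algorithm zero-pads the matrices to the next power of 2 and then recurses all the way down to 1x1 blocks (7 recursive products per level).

Matrix multiplication for 287x287 matrices:

Strassen's algorithm requires power-of-2 dimensions. Pad 287x287 to 512x512 (next power of 2).

Standard algorithm: 287^3 = 23639903 multiplications
Strassen's algorithm: 7^(log2(512)) = 7^9 = 40353607 multiplications
Difference: 23639903 - 40353607 = -16713704 (Strassen uses MORE here due to padding overhead — for small or just-over-power-of-2 n, padding can outweigh the per-level savings)

Standard: 23639903 multiplications (287^3). Strassen: 40353607 multiplications (7^9, after padding to 512x512). Strassen reduces 8 recursive multiplications to 7 at each level.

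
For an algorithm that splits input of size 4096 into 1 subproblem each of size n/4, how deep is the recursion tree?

For divide and conquer with division factor 4:

Problem sizes at each level:
Level 0: 4096
Level 1: 1024
Level 2: 256
Level 3: 64
Level 4: 16
Level 5: 4
Level 6: 1

The root is level 0 and the size-1 base case is level 6 (the tree spans levels 0 through 6, i.e. 7 levels counting the root), so the depth is the number of divisions: log_4(4096) = 6

The recursion tree depth is log_4(4096) = 6. At each level, the problem size is divided by 4, so it takes 6 divisions to reduce to a base case of size 1. The algorithm makes 1 recursive call at each level.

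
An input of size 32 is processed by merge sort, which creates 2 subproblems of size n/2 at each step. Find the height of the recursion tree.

For divide and conquer with division factor 2:

Problem sizes at each level:
Level 0: 32
Level 1: 16
Level 2: 8
Level 3: 4
Level 4: 2
Level 5: 1

The root is level 0 and the size-1 base case is level 5 (the tree spans levels 0 through 5, i.e. 6 levels counting the root), so the depth is the number of divisions: log_2(32) = 5

The recursion tree depth is log_2(32) = 5. At each level, the problem size is divided by 2, so it takes 5 divisions to reduce to a base case of size 1. The algorithm makes 2 recursive calls at each level.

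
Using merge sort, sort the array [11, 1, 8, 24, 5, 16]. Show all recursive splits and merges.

Merge sort trace:

Split: [11, 1, 8, 24, 5, 16] -> [11, 1, 8] and [24, 5, 16]
  Split: [11, 1, 8] -> [11] and [1, 8]
    Split: [1, 8] -> [1] and [8]
    Merge: [1] + [8] -> [1, 8]
  Merge: [11] + [1, 8] -> [1, 8, 11]
  Split: [24, 5, 16] -> [24] and [5, 16]
    Split: [5, 16] -> [5] and [16]
    Merge: [5] + [16] -> [5, 16]
  Merge: [24] + [5, 16] -> [5, 16, 24]
Merge: [1, 8, 11] + [5, 16, 24] -> [1, 5, 8, 11, 16, 24]

Final sorted array: [1, 5, 8, 11, 16, 24]

The merge sort proceeds by recursively splitting the array and merging sorted halves.
After all merges, the sorted array is [1, 5, 8, 11, 16, 24].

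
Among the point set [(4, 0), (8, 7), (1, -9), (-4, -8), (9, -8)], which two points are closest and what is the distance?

Computing all pairwise distances among 5 points:

d((4, 0), (8, 7)) = 8.0623
d((4, 0), (1, -9)) = 9.4868
d((4, 0), (-4, -8)) = 11.3137
d((4, 0), (9, -8)) = 9.434
d((8, 7), (1, -9)) = 17.4642
d((8, 7), (-4, -8)) = 19.2094
d((8, 7), (9, -8)) = 15.0333
d((1, -9), (-4, -8)) = 5.099 <-- minimum
d((1, -9), (9, -8)) = 8.0623
d((-4, -8), (9, -8)) = 13.0

Closest pair: (1, -9) and (-4, -8) with distance 5.099

The closest pair is (1, -9) and (-4, -8) with Euclidean distance 5.099. For 5 points, brute-force pairwise comparison is shown above. For large n, the divide-and-conquer algorithm (sort by x, recurse on halves, check the dividing strip) achieves O(n log n).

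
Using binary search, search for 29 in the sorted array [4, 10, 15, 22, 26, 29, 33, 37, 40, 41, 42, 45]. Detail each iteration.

Binary search for 29 in [4, 10, 15, 22, 26, 29, 33, 37, 40, 41, 42, 45]:

lo=0, hi=11, mid=5, arr[mid]=29 -> Found target at index 5!

Binary search finds 29 at index 5 after 1 comparisons. The search repeatedly halves the search space by comparing with the middle element.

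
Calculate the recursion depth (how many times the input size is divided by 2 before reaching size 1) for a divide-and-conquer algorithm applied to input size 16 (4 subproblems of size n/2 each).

For divide and conquer with division factor 2:

Problem sizes at each level:
Level 0: 16
Level 1: 8
Level 2: 4
Level 3: 2
Level 4: 1

The root is level 0 and the size-1 base case is level 4 (the tree spans levels 0 through 4, i.e. 5 levels counting the root), so the depth is the number of divisions: log_2(16) = 4

The recursion tree depth is log_2(16) = 4. At each level, the problem size is divided by 2, so it takes 4 divisions to reduce to a base case of size 1. The algorithm makes 4 recursive calls at each level.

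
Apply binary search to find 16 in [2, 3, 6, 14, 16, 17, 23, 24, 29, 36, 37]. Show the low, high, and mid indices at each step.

Binary search for 16 in [2, 3, 6, 14, 16, 17, 23, 24, 29, 36, 37]:

lo=0, hi=10, mid=5, arr[mid]=17 -> 17 > 16, search left half
lo=0, hi=4, mid=2, arr[mid]=6 -> 6 < 16, search right half
lo=3, hi=4, mid=3, arr[mid]=14 -> 14 < 16, search right half
lo=4, hi=4, mid=4, arr[mid]=16 -> Found target at index 4!

Binary search finds 16 at index 4 after 4 comparisons. The search repeatedly halves the search space by comparing with the middle element.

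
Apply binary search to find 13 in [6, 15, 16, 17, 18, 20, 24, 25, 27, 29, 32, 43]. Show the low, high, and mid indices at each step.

Binary search for 13 in [6, 15, 16, 17, 18, 20, 24, 25, 27, 29, 32, 43]:

lo=0, hi=11, mid=5, arr[mid]=20 -> 20 > 13, search left half
lo=0, hi=4, mid=2, arr[mid]=16 -> 16 > 13, search left half
lo=0, hi=1, mid=0, arr[mid]=6 -> 6 < 13, search right half
lo=1, hi=1, mid=1, arr[mid]=15 -> 15 > 13, search left half
lo=1 > hi=0, target 13 not found

Binary search determines that 13 is not in the array after 4 comparisons. The search space was exhausted without finding the target.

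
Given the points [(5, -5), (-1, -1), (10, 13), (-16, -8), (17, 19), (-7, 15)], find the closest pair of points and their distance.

Computing all pairwise distances among 6 points:

d((5, -5), (-1, -1)) = 7.2111 <-- minimum
d((5, -5), (10, 13)) = 18.6815
d((5, -5), (-16, -8)) = 21.2132
d((5, -5), (17, 19)) = 26.8328
d((5, -5), (-7, 15)) = 23.3238
d((-1, -1), (10, 13)) = 17.8045
d((-1, -1), (-16, -8)) = 16.5529
d((-1, -1), (17, 19)) = 26.9072
d((-1, -1), (-7, 15)) = 17.088
d((10, 13), (-16, -8)) = 33.4215
d((10, 13), (17, 19)) = 9.2195
d((10, 13), (-7, 15)) = 17.1172
d((-16, -8), (17, 19)) = 42.638
d((-16, -8), (-7, 15)) = 24.6982
d((17, 19), (-7, 15)) = 24.3311

Closest pair: (5, -5) and (-1, -1) with distance 7.2111

The closest pair is (5, -5) and (-1, -1) with Euclidean distance 7.2111. For 6 points, brute-force pairwise comparison is shown above. For large n, the divide-and-conquer algorithm (sort by x, recurse on halves, check the dividing strip) achieves O(n log n).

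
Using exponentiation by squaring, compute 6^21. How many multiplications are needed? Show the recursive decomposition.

Computing 6^21 by squaring (build up from 6^1; each line after the first costs one multiplication):

6^1 = 6
6^2 = (6^1)^2 = 6^2 = 36
6^4 = (6^2)^2 = 36^2 = 1296
6^5 = 6 * 6^4 = 6 * 1296 = 7776
6^10 = (6^5)^2 = 7776^2 = 60466176
6^20 = (6^10)^2 = 60466176^2 = 3656158440062976
6^21 = 6 * 6^20 = 6 * 3656158440062976 = 21936950640377856

Result: 21936950640377856
Multiplications needed: 6 (6 lines after 6^1)

6^21 = 21936950640377856. Using exponentiation by squaring, this requires 6 multiplications. The key idea: if the exponent is even, square the half-power; if odd, multiply by the base once.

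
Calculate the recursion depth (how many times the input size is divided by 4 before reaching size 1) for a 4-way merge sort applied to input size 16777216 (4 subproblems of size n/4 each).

For divide and conquer with division factor 4:

Problem sizes at each level:
Level 0: 16777216
Level 1: 4194304
Level 2: 1048576
Level 3: 262144
Level 4: 65536
Level 5: 16384
Level 6: 4096
Level 7: 1024
Level 8: 256
Level 9: 64
Level 10: 16
Level 11: 4
Level 12: 1

The root is level 0 and the size-1 base case is level 12 (the tree spans levels 0 through 12, i.e. 13 levels counting the root), so the depth is the number of divisions: log_4(16777216) = 12

The recursion tree depth is log_4(16777216) = 12. At each level, the problem size is divided by 4, so it takes 12 divisions to reduce to a base case of size 1. The algorithm makes 4 recursive calls at each level.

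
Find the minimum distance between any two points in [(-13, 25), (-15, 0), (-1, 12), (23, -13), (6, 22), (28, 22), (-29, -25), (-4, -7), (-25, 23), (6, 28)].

Computing all pairwise distances among 10 points:

d((-13, 25), (-15, 0)) = 25.0799
d((-13, 25), (-1, 12)) = 17.6918
d((-13, 25), (23, -13)) = 52.345
d((-13, 25), (6, 22)) = 19.2354
d((-13, 25), (28, 22)) = 41.1096
d((-13, 25), (-29, -25)) = 52.4976
d((-13, 25), (-4, -7)) = 33.2415
d((-13, 25), (-25, 23)) = 12.1655
d((-13, 25), (6, 28)) = 19.2354
d((-15, 0), (-1, 12)) = 18.4391
d((-15, 0), (23, -13)) = 40.1622
d((-15, 0), (6, 22)) = 30.4138
d((-15, 0), (28, 22)) = 48.3011
d((-15, 0), (-29, -25)) = 28.6531
d((-15, 0), (-4, -7)) = 13.0384
d((-15, 0), (-25, 23)) = 25.0799
d((-15, 0), (6, 28)) = 35.0
d((-1, 12), (23, -13)) = 34.6554
d((-1, 12), (6, 22)) = 12.2066
d((-1, 12), (28, 22)) = 30.6757
d((-1, 12), (-29, -25)) = 46.4004
d((-1, 12), (-4, -7)) = 19.2354
d((-1, 12), (-25, 23)) = 26.4008
d((-1, 12), (6, 28)) = 17.4642
d((23, -13), (6, 22)) = 38.9102
d((23, -13), (28, 22)) = 35.3553
d((23, -13), (-29, -25)) = 53.3667
d((23, -13), (-4, -7)) = 27.6586
d((23, -13), (-25, 23)) = 60.0
d((23, -13), (6, 28)) = 44.3847
d((6, 22), (28, 22)) = 22.0
d((6, 22), (-29, -25)) = 58.6003
d((6, 22), (-4, -7)) = 30.6757
d((6, 22), (-25, 23)) = 31.0161
d((6, 22), (6, 28)) = 6.0 <-- minimum
d((28, 22), (-29, -25)) = 73.8783
d((28, 22), (-4, -7)) = 43.1856
d((28, 22), (-25, 23)) = 53.0094
d((28, 22), (6, 28)) = 22.8035
d((-29, -25), (-4, -7)) = 30.8058
d((-29, -25), (-25, 23)) = 48.1664
d((-29, -25), (6, 28)) = 63.5138
d((-4, -7), (-25, 23)) = 36.6197
d((-4, -7), (6, 28)) = 36.4005
d((-25, 23), (6, 28)) = 31.4006

Closest pair: (6, 22) and (6, 28) with distance 6.0

The closest pair is (6, 22) and (6, 28) with Euclidean distance 6.0. For 10 points, brute-force pairwise comparison is shown above. For large n, the divide-and-conquer algorithm (sort by x, recurse on halves, check the dividing strip) achieves O(n log n).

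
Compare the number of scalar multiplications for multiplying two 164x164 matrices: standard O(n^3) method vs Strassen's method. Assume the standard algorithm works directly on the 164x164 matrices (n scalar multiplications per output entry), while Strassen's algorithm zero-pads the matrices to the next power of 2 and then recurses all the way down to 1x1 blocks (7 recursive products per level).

Matrix multiplication for 164x164 matrices:

Strassen's algorithm requires power-of-2 dimensions. Pad 164x164 to 256x256 (next power of 2).

Standard algorithm: 164^3 = 4410944 multiplications
Strassen's algorithm: 7^(log2(256)) = 7^8 = 5764801 multiplications
Difference: 4410944 - 5764801 = -1353857 (Strassen uses MORE here due to padding overhead — for small or just-over-power-of-2 n, padding can outweigh the per-level savings)

Standard: 4410944 multiplications (164^3). Strassen: 5764801 multiplications (7^8, after padding to 256x256). Strassen reduces 8 recursive multiplications to 7 at each level.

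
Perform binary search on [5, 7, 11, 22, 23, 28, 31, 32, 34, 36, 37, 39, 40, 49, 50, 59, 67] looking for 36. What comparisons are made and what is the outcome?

Binary search for 36 in [5, 7, 11, 22, 23, 28, 31, 32, 34, 36, 37, 39, 40, 49, 50, 59, 67]:

lo=0, hi=16, mid=8, arr[mid]=34 -> 34 < 36, search right half
lo=9, hi=16, mid=12, arr[mid]=40 -> 40 > 36, search left half
lo=9, hi=11, mid=10, arr[mid]=37 -> 37 > 36, search left half
lo=9, hi=9, mid=9, arr[mid]=36 -> Found target at index 9!

Binary search finds 36 at index 9 after 4 comparisons. The search repeatedly halves the search space by comparing with the middle element.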